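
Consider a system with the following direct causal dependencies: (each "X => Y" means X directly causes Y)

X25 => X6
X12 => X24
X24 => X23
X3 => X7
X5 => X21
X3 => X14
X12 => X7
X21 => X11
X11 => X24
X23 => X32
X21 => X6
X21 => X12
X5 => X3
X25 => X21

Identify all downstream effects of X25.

X11, X12, X21, X23, X24, X32, X6, X7

Direct effects: X21, X6.
2 steps out: X12, X11.
3 steps out: X7, X24.
4 steps out: X23.
5 steps out: X32.
Not reachable from it: X5, X3, X14.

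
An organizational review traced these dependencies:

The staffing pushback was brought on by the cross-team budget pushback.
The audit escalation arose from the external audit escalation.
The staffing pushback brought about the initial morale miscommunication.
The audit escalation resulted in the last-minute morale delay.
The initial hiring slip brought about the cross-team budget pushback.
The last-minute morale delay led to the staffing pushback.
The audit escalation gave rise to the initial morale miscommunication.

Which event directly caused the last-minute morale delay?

the audit escalation

Upstream contributors include the external audit escalation, but only the audit escalation feeds directly into the last-minute morale delay.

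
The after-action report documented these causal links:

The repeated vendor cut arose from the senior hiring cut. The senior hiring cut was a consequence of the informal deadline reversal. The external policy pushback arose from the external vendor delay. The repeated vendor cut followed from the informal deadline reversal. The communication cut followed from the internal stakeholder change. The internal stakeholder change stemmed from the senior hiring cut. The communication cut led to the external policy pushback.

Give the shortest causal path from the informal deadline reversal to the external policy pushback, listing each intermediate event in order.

the informal deadline reversal → the senior hiring cut → the internal stakeholder change → the communication cut → the external policy pushback

the informal deadline reversal → the senior hiring cut
the senior hiring cut → the internal stakeholder change
the internal stakeholder change → the communication cut
the communication cut → the external policy pushback
Length: 4 steps.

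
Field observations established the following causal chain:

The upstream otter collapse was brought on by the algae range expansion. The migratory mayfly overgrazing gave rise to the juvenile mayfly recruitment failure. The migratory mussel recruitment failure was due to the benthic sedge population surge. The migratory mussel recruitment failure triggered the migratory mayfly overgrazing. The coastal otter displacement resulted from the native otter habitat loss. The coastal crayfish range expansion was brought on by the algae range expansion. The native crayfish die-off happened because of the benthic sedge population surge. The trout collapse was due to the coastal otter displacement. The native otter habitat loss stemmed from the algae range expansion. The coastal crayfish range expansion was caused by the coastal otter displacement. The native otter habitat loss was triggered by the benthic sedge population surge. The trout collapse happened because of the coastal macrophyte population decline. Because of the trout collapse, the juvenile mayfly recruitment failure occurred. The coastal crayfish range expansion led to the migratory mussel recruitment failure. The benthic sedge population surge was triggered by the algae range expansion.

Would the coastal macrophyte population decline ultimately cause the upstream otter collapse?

The coastal macrophyte population decline leads to the trout collapse, the juvenile mayfly recruitment failure; the upstream otter collapse is not among them.

No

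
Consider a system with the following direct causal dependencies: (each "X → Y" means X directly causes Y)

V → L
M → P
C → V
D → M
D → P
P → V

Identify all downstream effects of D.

Direct effects: M, P.
2 steps out: V.
3 steps out: L.
Not reachable from it: C.

L, M, P, V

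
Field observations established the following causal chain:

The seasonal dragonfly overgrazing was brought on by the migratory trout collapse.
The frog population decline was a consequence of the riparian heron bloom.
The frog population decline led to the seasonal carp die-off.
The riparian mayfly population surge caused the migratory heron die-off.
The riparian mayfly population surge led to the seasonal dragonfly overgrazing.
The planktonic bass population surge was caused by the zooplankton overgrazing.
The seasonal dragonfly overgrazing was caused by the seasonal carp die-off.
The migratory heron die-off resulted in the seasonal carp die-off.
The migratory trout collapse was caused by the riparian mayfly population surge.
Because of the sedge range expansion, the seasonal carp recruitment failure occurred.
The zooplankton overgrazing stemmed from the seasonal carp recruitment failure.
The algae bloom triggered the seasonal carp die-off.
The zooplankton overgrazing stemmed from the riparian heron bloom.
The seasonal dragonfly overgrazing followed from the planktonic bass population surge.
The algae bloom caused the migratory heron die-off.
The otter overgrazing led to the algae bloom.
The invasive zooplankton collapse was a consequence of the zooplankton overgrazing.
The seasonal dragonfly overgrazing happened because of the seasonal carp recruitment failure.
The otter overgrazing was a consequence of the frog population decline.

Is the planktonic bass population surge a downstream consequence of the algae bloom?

The algae bloom leads to the migratory heron die-off, the seasonal carp die-off, the seasonal dragonfly overgrazing; the planktonic bass population surge is not among them.

No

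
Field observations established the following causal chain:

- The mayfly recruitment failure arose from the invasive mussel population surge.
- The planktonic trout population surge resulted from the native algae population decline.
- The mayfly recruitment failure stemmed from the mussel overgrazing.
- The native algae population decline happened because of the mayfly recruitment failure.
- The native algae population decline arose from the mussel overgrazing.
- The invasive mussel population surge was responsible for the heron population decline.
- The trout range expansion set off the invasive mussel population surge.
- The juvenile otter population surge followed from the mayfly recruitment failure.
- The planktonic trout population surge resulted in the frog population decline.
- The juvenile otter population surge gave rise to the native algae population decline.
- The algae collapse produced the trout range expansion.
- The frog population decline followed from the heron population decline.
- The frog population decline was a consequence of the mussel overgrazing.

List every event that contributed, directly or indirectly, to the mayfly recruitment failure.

Immediate causes of the mayfly recruitment failure: the mussel overgrazing, the invasive mussel population surge.
Further upstream: the algae collapse, the trout range expansion.

the algae collapse, the invasive mussel population surge, the mussel overgrazing, the trout range expansion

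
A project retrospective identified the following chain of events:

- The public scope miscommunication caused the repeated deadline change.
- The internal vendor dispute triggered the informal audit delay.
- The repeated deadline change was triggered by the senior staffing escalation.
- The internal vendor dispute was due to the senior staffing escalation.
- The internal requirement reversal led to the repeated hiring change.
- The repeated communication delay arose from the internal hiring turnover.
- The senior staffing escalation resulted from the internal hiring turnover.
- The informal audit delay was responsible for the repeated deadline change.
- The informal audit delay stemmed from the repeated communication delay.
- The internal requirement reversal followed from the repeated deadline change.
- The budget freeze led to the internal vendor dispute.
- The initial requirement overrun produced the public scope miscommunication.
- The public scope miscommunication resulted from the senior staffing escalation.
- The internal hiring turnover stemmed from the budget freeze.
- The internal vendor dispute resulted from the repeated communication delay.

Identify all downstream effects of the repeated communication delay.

Direct effects: the internal vendor dispute, the informal audit delay.
2 steps out: the repeated deadline change.
3 steps out: the internal requirement reversal.
4 steps out: the repeated hiring change.
Not reachable from it: the budget freeze, the internal hiring turnover, the senior staffing escalation, the public scope miscommunication, the initial requirement overrun.

the informal audit delay, the internal requirement reversal, the internal vendor dispute, the repeated deadline change, the repeated hiring change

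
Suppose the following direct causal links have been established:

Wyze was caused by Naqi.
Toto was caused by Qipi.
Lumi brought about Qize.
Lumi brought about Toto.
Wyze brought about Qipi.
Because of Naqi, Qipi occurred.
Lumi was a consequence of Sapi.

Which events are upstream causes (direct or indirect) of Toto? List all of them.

Lumi, Naqi, Qipi, Sapi, Wyze

Immediate causes of Toto: Lumi, Qipi.
Further upstream: Sapi, Naqi, Wyze.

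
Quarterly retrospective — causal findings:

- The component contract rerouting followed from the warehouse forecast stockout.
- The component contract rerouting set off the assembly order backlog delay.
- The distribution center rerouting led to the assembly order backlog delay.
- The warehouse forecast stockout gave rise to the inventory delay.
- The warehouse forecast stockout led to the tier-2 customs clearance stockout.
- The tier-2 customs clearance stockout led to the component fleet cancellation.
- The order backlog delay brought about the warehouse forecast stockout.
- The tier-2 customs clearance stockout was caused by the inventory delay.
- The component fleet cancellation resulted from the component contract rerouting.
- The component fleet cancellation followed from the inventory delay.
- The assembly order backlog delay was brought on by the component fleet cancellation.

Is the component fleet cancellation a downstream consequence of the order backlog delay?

Yes

There is a causal chain: the order backlog delay → the warehouse forecast stockout → the inventory delay → the component fleet cancellation.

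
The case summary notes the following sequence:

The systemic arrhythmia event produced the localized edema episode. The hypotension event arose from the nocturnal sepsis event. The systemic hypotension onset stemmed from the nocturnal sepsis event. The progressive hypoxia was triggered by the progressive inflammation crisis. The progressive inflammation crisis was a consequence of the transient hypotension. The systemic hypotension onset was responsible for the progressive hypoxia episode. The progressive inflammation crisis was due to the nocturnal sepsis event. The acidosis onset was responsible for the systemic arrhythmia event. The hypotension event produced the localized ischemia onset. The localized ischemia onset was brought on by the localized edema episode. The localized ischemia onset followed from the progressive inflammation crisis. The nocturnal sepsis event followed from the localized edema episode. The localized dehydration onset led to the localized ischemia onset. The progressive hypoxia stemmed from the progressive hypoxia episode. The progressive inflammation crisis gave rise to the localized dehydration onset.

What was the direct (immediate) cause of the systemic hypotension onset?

Upstream contributors include the acidosis onset, the systemic arrhythmia event, the localized edema episode, but only the nocturnal sepsis event feeds directly into the systemic hypotension onset.

the nocturnal sepsis event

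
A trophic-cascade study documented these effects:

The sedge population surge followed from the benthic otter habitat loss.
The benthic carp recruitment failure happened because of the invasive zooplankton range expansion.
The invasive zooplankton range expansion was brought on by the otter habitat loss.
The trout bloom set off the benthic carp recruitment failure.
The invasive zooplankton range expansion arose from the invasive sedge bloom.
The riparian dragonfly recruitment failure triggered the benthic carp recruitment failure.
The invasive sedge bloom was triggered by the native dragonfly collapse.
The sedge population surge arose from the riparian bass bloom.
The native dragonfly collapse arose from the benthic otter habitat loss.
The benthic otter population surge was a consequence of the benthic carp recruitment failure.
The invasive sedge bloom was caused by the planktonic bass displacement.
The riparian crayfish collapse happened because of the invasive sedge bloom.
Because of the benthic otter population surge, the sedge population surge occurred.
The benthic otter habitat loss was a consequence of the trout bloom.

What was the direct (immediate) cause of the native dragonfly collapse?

Upstream contributors include the trout bloom, but only the benthic otter habitat loss feeds directly into the native dragonfly collapse.

the benthic otter habitat loss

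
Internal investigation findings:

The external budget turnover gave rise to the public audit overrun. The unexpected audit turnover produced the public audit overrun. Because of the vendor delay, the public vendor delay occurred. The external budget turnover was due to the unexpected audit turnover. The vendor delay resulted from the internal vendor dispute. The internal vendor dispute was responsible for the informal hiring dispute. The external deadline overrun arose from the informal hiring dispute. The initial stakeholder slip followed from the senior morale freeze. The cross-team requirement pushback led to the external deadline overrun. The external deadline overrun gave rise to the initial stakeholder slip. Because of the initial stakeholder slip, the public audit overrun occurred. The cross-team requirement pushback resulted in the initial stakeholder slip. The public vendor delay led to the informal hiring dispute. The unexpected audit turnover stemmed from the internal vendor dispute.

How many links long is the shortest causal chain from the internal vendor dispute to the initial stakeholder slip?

3

Shortest chain: the internal vendor dispute → the informal hiring dispute → the external deadline overrun → the initial stakeholder slip.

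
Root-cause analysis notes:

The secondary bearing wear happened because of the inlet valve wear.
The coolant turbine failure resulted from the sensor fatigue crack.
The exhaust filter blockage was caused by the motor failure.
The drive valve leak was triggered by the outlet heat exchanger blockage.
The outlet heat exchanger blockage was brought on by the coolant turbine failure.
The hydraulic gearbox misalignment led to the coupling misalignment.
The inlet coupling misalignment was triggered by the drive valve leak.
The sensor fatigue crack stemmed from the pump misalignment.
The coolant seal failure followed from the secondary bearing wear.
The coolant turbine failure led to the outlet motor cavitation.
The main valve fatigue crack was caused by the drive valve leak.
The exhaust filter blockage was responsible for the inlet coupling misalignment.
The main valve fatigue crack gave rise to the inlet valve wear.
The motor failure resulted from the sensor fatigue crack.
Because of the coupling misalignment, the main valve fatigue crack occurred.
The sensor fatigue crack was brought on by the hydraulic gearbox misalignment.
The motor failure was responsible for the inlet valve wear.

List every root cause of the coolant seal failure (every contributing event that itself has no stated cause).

Tracing upstream from the coolant seal failure: the coolant seal failure ← the secondary bearing wear ← the inlet valve wear ← the motor failure ← the sensor fatigue crack ← the hydraulic gearbox misalignment.
A separate upstream branch: the coolant seal failure ← the secondary bearing wear ← the inlet valve wear ← the motor failure ← the sensor fatigue crack ← the pump misalignment.
Each of those chain origins has no stated cause.

the hydraulic gearbox misalignment, the pump misalignment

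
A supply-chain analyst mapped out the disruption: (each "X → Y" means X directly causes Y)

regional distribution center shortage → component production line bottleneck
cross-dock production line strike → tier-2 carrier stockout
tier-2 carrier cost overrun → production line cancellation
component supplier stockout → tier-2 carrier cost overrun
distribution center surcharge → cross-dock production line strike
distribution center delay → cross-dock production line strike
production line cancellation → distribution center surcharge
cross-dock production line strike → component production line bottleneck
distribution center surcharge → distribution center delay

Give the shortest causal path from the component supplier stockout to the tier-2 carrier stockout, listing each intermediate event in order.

the component supplier stockout → the tier-2 carrier cost overrun
the tier-2 carrier cost overrun → the production line cancellation
the production line cancellation → the distribution center surcharge
the distribution center surcharge → the cross-dock production line strike
the cross-dock production line strike → the tier-2 carrier stockout
Length: 5 steps.

the component supplier stockout → the tier-2 carrier cost overrun → the production line cancellation → the distribution center surcharge → the cross-dock production line strike → the tier-2 carrier stockout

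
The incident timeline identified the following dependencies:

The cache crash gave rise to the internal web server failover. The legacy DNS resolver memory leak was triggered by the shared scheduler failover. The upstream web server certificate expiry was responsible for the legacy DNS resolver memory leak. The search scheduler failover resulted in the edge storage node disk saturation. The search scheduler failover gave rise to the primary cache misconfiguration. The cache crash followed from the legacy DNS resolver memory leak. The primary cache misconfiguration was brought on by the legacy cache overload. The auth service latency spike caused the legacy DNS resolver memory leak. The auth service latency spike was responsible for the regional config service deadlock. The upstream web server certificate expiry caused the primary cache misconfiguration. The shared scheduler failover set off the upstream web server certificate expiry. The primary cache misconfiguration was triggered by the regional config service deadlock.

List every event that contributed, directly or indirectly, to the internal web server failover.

Immediate cause of the internal web server failover: the cache crash.
Further upstream: the shared scheduler failover, the auth service latency spike, the upstream web server certificate expiry, the legacy DNS resolver memory leak.

the auth service latency spike, the cache crash, the legacy DNS resolver memory leak, the shared scheduler failover, the upstream web server certificate expiry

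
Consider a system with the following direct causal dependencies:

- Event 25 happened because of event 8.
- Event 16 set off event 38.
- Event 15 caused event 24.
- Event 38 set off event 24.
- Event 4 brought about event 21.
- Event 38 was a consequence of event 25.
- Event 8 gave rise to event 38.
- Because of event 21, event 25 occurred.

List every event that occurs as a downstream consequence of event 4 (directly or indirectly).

event 21, event 24, event 25, event 38

Direct effects: event 21.
2 steps out: event 25.
3 steps out: event 38.
4 steps out: event 24.
Not reachable from it: event 8, event 16, event 15.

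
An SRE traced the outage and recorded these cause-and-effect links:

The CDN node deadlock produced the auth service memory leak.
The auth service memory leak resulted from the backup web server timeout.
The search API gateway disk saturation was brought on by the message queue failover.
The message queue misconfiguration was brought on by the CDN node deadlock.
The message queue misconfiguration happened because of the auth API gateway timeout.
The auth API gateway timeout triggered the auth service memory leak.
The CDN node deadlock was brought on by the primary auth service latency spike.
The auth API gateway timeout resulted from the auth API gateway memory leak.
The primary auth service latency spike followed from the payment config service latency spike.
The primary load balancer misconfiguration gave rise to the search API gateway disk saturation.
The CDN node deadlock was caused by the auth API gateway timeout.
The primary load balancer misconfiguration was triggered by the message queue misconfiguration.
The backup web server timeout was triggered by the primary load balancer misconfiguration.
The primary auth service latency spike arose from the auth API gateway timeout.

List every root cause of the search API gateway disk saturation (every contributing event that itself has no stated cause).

the auth API gateway memory leak, the message queue failover, the payment config service latency spike

Tracing upstream from the search API gateway disk saturation: the search API gateway disk saturation ← the primary load balancer misconfiguration ← the message queue misconfiguration ← the CDN node deadlock ← the primary auth service latency spike ← the payment config service latency spike.
A separate upstream branch: the search API gateway disk saturation ← the primary load balancer misconfiguration ← the message queue misconfiguration ← the auth API gateway timeout ← the auth API gateway memory leak.
A separate upstream branch: the search API gateway disk saturation ← the message queue failover.
Each of those chain origins has no stated cause.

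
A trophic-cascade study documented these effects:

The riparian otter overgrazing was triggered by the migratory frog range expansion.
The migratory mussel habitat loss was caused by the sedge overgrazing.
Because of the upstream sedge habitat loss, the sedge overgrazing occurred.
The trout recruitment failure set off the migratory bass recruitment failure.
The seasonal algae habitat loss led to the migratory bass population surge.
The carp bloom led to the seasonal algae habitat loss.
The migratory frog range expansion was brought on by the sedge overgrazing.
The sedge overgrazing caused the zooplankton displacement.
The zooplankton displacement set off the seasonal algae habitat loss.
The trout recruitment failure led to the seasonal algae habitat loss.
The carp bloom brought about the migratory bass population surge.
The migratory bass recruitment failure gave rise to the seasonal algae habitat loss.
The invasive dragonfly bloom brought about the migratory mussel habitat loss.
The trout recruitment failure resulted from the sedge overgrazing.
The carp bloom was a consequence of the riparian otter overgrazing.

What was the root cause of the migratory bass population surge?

the upstream sedge habitat loss

Tracing upstream from the migratory bass population surge: the migratory bass population surge ← the seasonal algae habitat loss ← the zooplankton displacement ← the sedge overgrazing ← the upstream sedge habitat loss.
The upstream sedge habitat loss has no stated cause, so it is the root.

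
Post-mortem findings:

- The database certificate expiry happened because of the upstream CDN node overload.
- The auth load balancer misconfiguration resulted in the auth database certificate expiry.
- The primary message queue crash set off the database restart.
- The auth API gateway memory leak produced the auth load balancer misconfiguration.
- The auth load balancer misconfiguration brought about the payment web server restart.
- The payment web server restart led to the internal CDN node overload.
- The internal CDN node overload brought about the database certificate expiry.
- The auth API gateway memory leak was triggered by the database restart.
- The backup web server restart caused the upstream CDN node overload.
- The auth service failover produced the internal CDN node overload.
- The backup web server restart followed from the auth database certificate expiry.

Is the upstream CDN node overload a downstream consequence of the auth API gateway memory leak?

Yes

There is a causal chain: the auth API gateway memory leak → the auth load balancer misconfiguration → the auth database certificate expiry → the backup web server restart → the upstream CDN node overload.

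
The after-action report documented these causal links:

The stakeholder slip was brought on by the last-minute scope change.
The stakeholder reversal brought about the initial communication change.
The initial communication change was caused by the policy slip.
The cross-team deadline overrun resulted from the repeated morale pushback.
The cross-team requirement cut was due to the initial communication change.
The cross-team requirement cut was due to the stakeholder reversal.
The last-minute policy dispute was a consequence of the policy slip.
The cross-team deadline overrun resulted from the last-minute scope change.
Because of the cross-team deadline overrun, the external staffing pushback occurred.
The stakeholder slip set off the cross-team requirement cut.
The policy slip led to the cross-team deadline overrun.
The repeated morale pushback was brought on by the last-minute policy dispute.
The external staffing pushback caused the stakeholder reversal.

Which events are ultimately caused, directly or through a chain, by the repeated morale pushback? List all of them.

the cross-team deadline overrun, the cross-team requirement cut, the external staffing pushback, the initial communication change, the stakeholder reversal

Direct effects: the cross-team deadline overrun.
2 steps out: the external staffing pushback.
3 steps out: the stakeholder reversal.
4 steps out: the initial communication change, the cross-team requirement cut.
Not reachable from it: the last-minute scope change, the policy slip, the last-minute policy dispute, the stakeholder slip.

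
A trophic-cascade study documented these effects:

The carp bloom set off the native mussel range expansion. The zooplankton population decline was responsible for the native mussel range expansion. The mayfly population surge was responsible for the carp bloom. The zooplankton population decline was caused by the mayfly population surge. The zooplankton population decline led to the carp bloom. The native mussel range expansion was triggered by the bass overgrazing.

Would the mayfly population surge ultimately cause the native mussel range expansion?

There is a causal chain: the mayfly population surge → the zooplankton population decline → the native mussel range expansion.

Yes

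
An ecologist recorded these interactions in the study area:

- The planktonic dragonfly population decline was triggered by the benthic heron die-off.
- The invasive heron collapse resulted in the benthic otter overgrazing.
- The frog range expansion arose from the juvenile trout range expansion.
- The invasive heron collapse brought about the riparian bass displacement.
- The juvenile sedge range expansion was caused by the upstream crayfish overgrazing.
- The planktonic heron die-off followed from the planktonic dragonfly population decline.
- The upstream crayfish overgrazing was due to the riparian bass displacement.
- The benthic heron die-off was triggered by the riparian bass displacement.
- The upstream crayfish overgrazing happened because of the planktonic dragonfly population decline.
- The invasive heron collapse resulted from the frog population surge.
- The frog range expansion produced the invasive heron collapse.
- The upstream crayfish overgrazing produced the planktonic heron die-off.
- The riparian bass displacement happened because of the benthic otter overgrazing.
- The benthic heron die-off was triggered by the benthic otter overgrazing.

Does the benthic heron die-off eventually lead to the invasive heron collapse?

No

The benthic heron die-off leads to the planktonic dragonfly population decline, the upstream crayfish overgrazing, the planktonic heron die-off, the juvenile sedge range expansion; the invasive heron collapse is not among them.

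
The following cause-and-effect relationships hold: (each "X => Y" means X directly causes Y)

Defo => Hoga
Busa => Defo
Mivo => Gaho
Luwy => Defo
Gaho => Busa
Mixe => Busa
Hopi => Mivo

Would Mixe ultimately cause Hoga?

There is a causal chain: Mixe → Busa → Defo → Hoga.

Yes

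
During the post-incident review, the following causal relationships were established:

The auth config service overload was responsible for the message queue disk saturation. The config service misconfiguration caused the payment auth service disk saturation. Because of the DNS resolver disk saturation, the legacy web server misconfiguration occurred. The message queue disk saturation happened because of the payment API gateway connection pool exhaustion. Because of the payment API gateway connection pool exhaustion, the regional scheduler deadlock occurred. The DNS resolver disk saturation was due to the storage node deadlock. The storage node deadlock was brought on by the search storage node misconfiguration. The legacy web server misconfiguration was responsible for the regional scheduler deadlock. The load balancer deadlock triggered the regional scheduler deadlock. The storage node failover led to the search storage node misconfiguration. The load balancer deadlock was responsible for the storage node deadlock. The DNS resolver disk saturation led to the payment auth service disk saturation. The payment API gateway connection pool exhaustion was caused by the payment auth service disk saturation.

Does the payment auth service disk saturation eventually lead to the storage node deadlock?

The payment auth service disk saturation leads to the payment API gateway connection pool exhaustion, the message queue disk saturation, the regional scheduler deadlock; the storage node deadlock is not among them.

No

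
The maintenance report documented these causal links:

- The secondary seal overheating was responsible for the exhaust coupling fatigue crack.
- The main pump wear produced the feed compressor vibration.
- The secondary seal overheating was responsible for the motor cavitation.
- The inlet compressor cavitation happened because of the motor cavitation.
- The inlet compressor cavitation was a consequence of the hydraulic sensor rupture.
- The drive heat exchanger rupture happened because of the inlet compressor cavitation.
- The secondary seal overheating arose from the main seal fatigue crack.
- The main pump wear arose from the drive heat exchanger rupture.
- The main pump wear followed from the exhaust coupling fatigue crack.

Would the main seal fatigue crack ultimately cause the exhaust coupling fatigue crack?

Yes

There is a causal chain: the main seal fatigue crack → the secondary seal overheating → the exhaust coupling fatigue crack.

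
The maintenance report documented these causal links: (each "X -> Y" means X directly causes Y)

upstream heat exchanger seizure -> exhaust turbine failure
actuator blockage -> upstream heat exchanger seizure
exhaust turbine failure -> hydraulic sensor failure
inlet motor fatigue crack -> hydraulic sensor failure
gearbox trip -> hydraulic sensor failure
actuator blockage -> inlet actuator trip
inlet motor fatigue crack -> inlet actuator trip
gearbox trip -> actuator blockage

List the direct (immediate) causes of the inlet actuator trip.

the actuator blockage, the inlet motor fatigue crack

Upstream contributors include the gearbox trip, but only the actuator blockage, the inlet motor fatigue crack feed directly into the inlet actuator trip.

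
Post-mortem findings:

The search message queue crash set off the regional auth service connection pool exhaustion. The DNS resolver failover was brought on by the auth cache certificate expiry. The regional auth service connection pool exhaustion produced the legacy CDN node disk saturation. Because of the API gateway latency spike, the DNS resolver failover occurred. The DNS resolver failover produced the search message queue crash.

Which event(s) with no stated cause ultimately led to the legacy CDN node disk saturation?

Tracing upstream from the legacy CDN node disk saturation: the legacy CDN node disk saturation ← the regional auth service connection pool exhaustion ← the search message queue crash ← the DNS resolver failover ← the API gateway latency spike.
A separate upstream branch: the legacy CDN node disk saturation ← the regional auth service connection pool exhaustion ← the search message queue crash ← the DNS resolver failover ← the auth cache certificate expiry.
Each of those chain origins has no stated cause.

the API gateway latency spike, the auth cache certificate expiry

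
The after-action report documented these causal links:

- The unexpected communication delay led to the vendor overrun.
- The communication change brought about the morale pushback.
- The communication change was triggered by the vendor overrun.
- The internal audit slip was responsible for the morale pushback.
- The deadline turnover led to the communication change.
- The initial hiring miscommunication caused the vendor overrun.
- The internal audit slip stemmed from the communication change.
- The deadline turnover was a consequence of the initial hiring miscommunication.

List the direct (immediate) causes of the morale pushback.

the communication change, the internal audit slip

Upstream contributors include the initial hiring miscommunication, the deadline turnover, the vendor overrun, the unexpected communication delay, but only the communication change, the internal audit slip feed directly into the morale pushback.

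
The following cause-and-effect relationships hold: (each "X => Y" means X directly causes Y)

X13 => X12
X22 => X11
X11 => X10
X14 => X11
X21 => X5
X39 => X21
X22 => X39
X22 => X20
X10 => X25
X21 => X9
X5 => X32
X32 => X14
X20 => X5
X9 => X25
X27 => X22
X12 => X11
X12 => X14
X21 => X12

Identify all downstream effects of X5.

X10, X11, X14, X25, X32

Direct effects: X32.
2 steps out: X14.
3 steps out: X11.
4 steps out: X10.
5 steps out: X25.
Not reachable from it: X27, X22, X20, X39, X21, X12, X9, X13.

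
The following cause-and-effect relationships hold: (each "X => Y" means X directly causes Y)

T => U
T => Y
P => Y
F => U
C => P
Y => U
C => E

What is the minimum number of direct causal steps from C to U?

3

Shortest chain: C → P → Y → U.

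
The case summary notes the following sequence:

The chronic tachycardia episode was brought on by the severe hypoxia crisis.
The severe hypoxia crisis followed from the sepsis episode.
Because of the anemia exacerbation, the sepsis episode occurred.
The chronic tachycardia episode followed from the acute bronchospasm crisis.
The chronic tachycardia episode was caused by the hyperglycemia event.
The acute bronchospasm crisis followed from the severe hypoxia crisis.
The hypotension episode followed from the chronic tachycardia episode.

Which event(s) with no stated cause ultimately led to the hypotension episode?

the anemia exacerbation, the hyperglycemia event

Tracing upstream from the hypotension episode: the hypotension episode ← the chronic tachycardia episode ← the severe hypoxia crisis ← the sepsis episode ← the anemia exacerbation.
A separate upstream branch: the hypotension episode ← the chronic tachycardia episode ← the hyperglycemia event.
Each of those chain origins has no stated cause.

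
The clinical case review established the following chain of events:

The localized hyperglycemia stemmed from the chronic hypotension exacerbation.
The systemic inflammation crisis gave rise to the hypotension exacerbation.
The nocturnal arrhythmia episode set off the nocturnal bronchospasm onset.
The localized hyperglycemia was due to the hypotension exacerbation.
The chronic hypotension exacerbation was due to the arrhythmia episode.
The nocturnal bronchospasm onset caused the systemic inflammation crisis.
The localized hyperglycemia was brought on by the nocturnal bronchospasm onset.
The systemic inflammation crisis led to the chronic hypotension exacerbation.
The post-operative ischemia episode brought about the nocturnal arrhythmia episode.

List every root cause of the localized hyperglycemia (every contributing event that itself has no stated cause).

Tracing upstream from the localized hyperglycemia: the localized hyperglycemia ← the nocturnal bronchospasm onset ← the nocturnal arrhythmia episode ← the post-operative ischemia episode.
A separate upstream branch: the localized hyperglycemia ← the chronic hypotension exacerbation ← the arrhythmia episode.
Each of those chain origins has no stated cause.

the arrhythmia episode, the post-operative ischemia episode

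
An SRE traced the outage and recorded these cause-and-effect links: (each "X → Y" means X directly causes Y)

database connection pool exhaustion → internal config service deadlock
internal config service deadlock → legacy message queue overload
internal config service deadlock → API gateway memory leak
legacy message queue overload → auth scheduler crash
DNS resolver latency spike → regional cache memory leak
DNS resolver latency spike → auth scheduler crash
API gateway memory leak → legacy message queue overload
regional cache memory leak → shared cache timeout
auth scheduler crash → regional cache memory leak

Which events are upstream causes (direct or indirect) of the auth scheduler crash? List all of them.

the API gateway memory leak, the DNS resolver latency spike, the database connection pool exhaustion, the internal config service deadlock, the legacy message queue overload

Immediate causes of the auth scheduler crash: the DNS resolver latency spike, the legacy message queue overload.
Further upstream: the database connection pool exhaustion, the internal config service deadlock, the API gateway memory leak.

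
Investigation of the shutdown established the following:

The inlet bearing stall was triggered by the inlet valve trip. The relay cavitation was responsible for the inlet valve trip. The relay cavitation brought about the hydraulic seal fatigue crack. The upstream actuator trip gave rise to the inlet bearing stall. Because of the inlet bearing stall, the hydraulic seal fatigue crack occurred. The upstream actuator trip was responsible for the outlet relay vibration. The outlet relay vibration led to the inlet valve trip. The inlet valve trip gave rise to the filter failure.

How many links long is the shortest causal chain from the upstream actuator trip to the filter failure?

3

Shortest chain: the upstream actuator trip → the outlet relay vibration → the inlet valve trip → the filter failure.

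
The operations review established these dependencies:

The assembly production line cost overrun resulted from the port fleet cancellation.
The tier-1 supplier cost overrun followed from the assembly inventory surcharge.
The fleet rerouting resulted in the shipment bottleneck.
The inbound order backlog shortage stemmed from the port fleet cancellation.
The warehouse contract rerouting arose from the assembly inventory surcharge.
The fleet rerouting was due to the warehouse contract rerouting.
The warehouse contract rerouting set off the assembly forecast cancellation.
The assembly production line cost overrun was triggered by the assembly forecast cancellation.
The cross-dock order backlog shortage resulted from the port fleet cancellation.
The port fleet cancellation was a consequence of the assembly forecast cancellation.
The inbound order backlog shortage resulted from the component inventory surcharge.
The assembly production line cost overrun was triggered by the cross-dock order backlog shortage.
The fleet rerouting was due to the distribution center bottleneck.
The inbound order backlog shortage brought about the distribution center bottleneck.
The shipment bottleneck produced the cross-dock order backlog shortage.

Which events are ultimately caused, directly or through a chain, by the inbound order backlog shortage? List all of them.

the assembly production line cost overrun, the cross-dock order backlog shortage, the distribution center bottleneck, the fleet rerouting, the shipment bottleneck

Direct effects: the distribution center bottleneck.
2 steps out: the fleet rerouting.
3 steps out: the shipment bottleneck.
4 steps out: the cross-dock order backlog shortage.
5 steps out: the assembly production line cost overrun.
Not reachable from it: the assembly inventory surcharge, the warehouse contract rerouting, the assembly forecast cancellation, the port fleet cancellation, the tier-1 supplier cost overrun, the component inventory surcharge.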